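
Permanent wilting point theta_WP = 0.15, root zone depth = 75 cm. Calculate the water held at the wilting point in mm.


Step 1: Water (mm) = theta_WP * depth * 10
Step 2: Water = 0.15 * 75 * 10
Step 3: Water = 112.5 mm

112.5


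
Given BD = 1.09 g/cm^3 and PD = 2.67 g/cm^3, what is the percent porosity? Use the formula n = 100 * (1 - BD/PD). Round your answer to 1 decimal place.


Step 1: Formula: n = 100 * (1 - BD / PD)
Step 2: n = 100 * (1 - 1.09 / 2.67)
Step 3: n = 100 * (1 - 0.40824)
Step 4: n = 59.2%

59.2


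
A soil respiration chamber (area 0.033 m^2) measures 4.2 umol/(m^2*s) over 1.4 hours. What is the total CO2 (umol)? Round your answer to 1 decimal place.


Step 1: Convert time to seconds: 1.4 hr * 3600 = 5040.0 s
Step 2: Total = flux * area * time_s
Step 3: Total = 4.2 * 0.033 * 5040.0
Step 4: Total = 698.5 umol

698.5


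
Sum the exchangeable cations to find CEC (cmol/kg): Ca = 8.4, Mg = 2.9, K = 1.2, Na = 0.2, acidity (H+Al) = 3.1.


Step 1: CEC = Ca + Mg + K + Na + (H+Al)
Step 2: CEC = 8.4 + 2.9 + 1.2 + 0.2 + 3.1
Step 3: CEC = 15.8 cmol/kg

15.8


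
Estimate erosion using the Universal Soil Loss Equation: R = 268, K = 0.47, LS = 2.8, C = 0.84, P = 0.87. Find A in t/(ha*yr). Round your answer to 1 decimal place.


Step 1: A = R * K * LS * C * P
Step 2: R * K = 268 * 0.47 = 125.96
Step 3: (R*K) * LS = 125.96 * 2.8 = 352.688
Step 4: * C * P = 352.688 * 0.84 * 0.87 = 257.7
Step 5: A = 257.7 t/(ha*yr)

257.7


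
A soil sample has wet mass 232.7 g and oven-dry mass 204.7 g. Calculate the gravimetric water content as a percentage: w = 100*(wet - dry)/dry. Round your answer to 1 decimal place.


Step 1: Water mass = wet - dry = 232.7 - 204.7 = 28.0 g
Step 2: w = 100 * water mass / dry mass
Step 3: w = 100 * 28.0 / 204.7 = 13.7%

13.7


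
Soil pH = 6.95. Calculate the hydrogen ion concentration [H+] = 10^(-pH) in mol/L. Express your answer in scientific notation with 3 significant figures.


Step 1: [H+] = 10^(-pH)
Step 2: [H+] = 10^(-6.95)
Step 3: [H+] = 1.12e-07 mol/L

1.12e-07


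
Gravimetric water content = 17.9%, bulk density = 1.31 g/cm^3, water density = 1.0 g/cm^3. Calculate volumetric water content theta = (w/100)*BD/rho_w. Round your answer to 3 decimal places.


Step 1: theta = (w / 100) * BD / rho_w
Step 2: theta = (17.9 / 100) * 1.31 / 1.0
Step 3: theta = 0.179 * 1.31
Step 4: theta = 0.234

0.234


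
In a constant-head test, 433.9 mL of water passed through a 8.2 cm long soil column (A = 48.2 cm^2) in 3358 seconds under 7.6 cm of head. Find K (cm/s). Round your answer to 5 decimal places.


Step 1: K = Q * L / (A * t * h)
Step 2: Numerator = 433.9 * 8.2 = 3557.98
Step 3: Denominator = 48.2 * 3358 * 7.6 = 1230102.56
Step 4: K = 3557.98 / 1230102.56 = 0.00289 cm/s

0.00289


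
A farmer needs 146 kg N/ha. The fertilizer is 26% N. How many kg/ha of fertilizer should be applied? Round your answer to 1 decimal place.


Step 1: Fertilizer rate = target N / (N content / 100)
Step 2: Rate = 146 / (26 / 100)
Step 3: Rate = 146 / 0.26
Step 4: Rate = 561.5 kg/ha

561.5


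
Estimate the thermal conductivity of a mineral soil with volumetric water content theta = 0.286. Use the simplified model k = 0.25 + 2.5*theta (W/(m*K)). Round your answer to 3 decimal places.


Step 1: k = 0.25 + 2.5 * theta
Step 2: k = 0.25 + 2.5 * 0.286
Step 3: k = 0.25 + 0.715
Step 4: k = 0.965 W/(m*K)

0.965


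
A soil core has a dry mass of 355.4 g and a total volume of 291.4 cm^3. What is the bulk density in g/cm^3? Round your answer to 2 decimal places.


Step 1: Identify the formula: BD = dry mass / volume
Step 2: Substitute values: BD = 355.4 / 291.4
Step 3: BD = 1.22 g/cm^3

1.22


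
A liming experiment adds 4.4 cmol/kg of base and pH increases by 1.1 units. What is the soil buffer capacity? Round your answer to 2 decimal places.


Step 1: BC = change in base / change in pH
Step 2: BC = 4.4 / 1.1
Step 3: BC = 4.0 cmol/(kg*pH unit)

4.0


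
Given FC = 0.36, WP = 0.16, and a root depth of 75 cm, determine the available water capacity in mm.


Step 1: Available water = (FC - WP) * depth * 10
Step 2: AW = (0.36 - 0.16) * 75 * 10
Step 3: AW = 0.2 * 75 * 10
Step 4: AW = 150.0 mm

150.0


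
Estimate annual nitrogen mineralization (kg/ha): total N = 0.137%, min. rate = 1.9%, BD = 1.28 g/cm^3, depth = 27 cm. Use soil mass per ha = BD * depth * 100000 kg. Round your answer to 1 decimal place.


Step 1: Soil mass per ha = BD * depth * 100000 = 1.28 * 27 * 100000 = 3456000 kg
Step 2: Total N pool = soil mass * N%/100 = 3456000 * 0.137/100 = 4734.72 kg/ha
Step 3: N mineralized = N pool * rate%/100 = 4734.72 * 1.9/100 = 90.0 kg/ha/yr

90.0


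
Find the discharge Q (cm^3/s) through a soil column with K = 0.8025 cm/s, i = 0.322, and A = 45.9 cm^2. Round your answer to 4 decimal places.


Step 1: Apply Darcy's law: Q = K * i * A
Step 2: Q = 0.8025 * 0.322 * 45.9
Step 3: Q = 11.8608 cm^3/s

11.8608


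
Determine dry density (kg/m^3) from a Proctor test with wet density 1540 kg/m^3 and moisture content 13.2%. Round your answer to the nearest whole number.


Step 1: Dry density = wet density / (1 + w/100)
Step 2: Dry density = 1540 / (1 + 13.2/100)
Step 3: Dry density = 1540 / 1.132
Step 4: Dry density = 1360 kg/m^3

1360


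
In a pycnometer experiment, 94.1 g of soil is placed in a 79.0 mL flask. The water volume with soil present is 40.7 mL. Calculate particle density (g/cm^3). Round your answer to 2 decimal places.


Step 1: Volume of solids = flask volume - water volume with soil
Step 2: V_solids = 79.0 - 40.7 = 38.3 mL
Step 3: Particle density = mass / V_solids = 94.1 / 38.3 = 2.46 g/cm^3

2.46


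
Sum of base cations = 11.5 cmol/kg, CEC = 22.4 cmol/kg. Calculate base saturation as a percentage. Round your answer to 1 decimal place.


Step 1: BS = 100 * (sum of bases) / CEC
Step 2: BS = 100 * 11.5 / 22.4
Step 3: BS = 51.3%

51.3


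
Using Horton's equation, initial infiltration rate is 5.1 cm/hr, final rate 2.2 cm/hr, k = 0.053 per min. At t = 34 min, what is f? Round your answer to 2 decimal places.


Step 1: f = fc + (f0 - fc) * exp(-k * t)
Step 2: exp(-0.053 * 34) = 0.164969
Step 3: f = 2.2 + (5.1 - 2.2) * 0.164969
Step 4: f = 2.2 + 2.9 * 0.164969
Step 5: f = 2.68 cm/hr

2.68


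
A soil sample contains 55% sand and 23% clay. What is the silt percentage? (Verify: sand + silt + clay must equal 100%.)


Step 1: sand + silt + clay = 100%
Step 2: silt = 100 - sand - clay
Step 3: silt = 100 - 55 - 23
Step 4: silt = 22%

22


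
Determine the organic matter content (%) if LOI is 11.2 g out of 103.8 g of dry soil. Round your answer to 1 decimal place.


Step 1: OM% = 100 * LOI / sample mass
Step 2: OM = 100 * 11.2 / 103.8
Step 3: OM = 10.8%

10.8


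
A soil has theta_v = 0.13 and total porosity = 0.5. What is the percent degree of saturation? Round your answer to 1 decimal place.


Step 1: S = 100 * theta_v / n
Step 2: S = 100 * 0.13 / 0.5
Step 3: S = 26.0%

26.0


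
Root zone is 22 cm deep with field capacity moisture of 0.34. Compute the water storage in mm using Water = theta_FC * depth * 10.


Step 1: Water (mm) = theta_FC * depth (cm) * 10
Step 2: Water = 0.34 * 22 * 10
Step 3: Water = 74.8 mm

74.8


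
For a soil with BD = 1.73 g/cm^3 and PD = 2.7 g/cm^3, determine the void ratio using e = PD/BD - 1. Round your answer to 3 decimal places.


Step 1: e = PD / BD - 1
Step 2: e = 2.7 / 1.73 - 1
Step 3: e = 1.56069 - 1
Step 4: e = 0.561

0.561


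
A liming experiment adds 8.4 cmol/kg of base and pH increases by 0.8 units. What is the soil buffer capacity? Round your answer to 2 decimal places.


Step 1: BC = change in base / change in pH
Step 2: BC = 8.4 / 0.8
Step 3: BC = 10.5 cmol/(kg*pH unit)

10.5


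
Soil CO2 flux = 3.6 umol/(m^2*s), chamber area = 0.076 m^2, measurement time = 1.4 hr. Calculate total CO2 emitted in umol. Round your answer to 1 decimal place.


Step 1: Convert time to seconds: 1.4 hr * 3600 = 5040.0 s
Step 2: Total = flux * area * time_s
Step 3: Total = 3.6 * 0.076 * 5040.0
Step 4: Total = 1378.9 umol

1378.9


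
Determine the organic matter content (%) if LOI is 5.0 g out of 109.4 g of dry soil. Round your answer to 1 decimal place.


Step 1: OM% = 100 * LOI / sample mass
Step 2: OM = 100 * 5.0 / 109.4
Step 3: OM = 4.6%

4.6


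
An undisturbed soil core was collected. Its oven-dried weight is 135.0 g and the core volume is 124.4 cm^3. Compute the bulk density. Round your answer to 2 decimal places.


Step 1: Identify the formula: BD = dry mass / volume
Step 2: Substitute values: BD = 135.0 / 124.4
Step 3: BD = 1.09 g/cm^3

1.09


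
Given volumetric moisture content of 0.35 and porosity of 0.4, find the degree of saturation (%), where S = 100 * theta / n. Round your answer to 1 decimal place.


Step 1: S = 100 * theta_v / n
Step 2: S = 100 * 0.35 / 0.4
Step 3: S = 87.5%

87.5


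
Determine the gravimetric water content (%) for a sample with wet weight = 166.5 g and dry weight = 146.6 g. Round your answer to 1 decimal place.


Step 1: Water mass = wet - dry = 166.5 - 146.6 = 19.9 g
Step 2: w = 100 * water mass / dry mass
Step 3: w = 100 * 19.9 / 146.6 = 13.6%

13.6


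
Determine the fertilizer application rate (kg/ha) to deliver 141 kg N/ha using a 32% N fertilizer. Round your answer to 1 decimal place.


Step 1: Fertilizer rate = target N / (N content / 100)
Step 2: Rate = 141 / (32 / 100)
Step 3: Rate = 141 / 0.32
Step 4: Rate = 440.6 kg/ha

440.6


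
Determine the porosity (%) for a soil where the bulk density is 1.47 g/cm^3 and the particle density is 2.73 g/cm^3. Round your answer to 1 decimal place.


Step 1: Formula: n = 100 * (1 - BD / PD)
Step 2: n = 100 * (1 - 1.47 / 2.73)
Step 3: n = 100 * (1 - 0.53846)
Step 4: n = 46.2%

46.2


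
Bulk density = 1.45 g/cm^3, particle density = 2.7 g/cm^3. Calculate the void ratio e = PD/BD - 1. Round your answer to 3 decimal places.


Step 1: e = PD / BD - 1
Step 2: e = 2.7 / 1.45 - 1
Step 3: e = 1.86207 - 1
Step 4: e = 0.862

0.862


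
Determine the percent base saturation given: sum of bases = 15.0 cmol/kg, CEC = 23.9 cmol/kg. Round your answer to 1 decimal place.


Step 1: BS = 100 * (sum of bases) / CEC
Step 2: BS = 100 * 15.0 / 23.9
Step 3: BS = 62.8%

62.8


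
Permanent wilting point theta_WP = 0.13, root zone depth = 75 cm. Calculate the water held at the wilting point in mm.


Step 1: Water (mm) = theta_WP * depth * 10
Step 2: Water = 0.13 * 75 * 10
Step 3: Water = 97.5 mm

97.5


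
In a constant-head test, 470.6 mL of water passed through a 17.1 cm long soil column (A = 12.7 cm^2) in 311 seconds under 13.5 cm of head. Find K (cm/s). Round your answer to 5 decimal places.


Step 1: K = Q * L / (A * t * h)
Step 2: Numerator = 470.6 * 17.1 = 8047.26
Step 3: Denominator = 12.7 * 311 * 13.5 = 53320.95
Step 4: K = 8047.26 / 53320.95 = 0.15092 cm/s

0.15092


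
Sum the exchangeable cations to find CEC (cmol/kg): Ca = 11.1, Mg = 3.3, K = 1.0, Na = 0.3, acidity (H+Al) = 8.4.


Step 1: CEC = Ca + Mg + K + Na + (H+Al)
Step 2: CEC = 11.1 + 3.3 + 1.0 + 0.3 + 8.4
Step 3: CEC = 24.1 cmol/kg

24.1


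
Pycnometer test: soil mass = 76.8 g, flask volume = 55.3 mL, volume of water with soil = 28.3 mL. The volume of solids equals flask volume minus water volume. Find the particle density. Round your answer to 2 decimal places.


Step 1: Volume of solids = flask volume - water volume with soil
Step 2: V_solids = 55.3 - 28.3 = 27.0 mL
Step 3: Particle density = mass / V_solids = 76.8 / 27.0 = 2.84 g/cm^3

2.84


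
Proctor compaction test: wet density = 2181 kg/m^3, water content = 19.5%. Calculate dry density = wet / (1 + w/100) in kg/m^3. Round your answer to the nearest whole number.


Step 1: Dry density = wet density / (1 + w/100)
Step 2: Dry density = 2181 / (1 + 19.5/100)
Step 3: Dry density = 2181 / 1.195
Step 4: Dry density = 1825 kg/m^3

1825


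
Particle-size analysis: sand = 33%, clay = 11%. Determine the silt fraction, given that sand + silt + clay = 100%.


Step 1: sand + silt + clay = 100%
Step 2: silt = 100 - sand - clay
Step 3: silt = 100 - 33 - 11
Step 4: silt = 56%

56


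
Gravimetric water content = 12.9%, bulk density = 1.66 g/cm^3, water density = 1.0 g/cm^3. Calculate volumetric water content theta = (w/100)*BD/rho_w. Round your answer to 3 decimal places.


Step 1: theta = (w / 100) * BD / rho_w
Step 2: theta = (12.9 / 100) * 1.66 / 1.0
Step 3: theta = 0.129 * 1.66
Step 4: theta = 0.214

0.214


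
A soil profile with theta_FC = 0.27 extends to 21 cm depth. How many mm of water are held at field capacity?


Step 1: Water (mm) = theta_FC * depth (cm) * 10
Step 2: Water = 0.27 * 21 * 10
Step 3: Water = 56.7 mm

56.7


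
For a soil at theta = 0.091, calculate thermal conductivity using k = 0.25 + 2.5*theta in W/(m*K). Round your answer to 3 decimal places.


Step 1: k = 0.25 + 2.5 * theta
Step 2: k = 0.25 + 2.5 * 0.091
Step 3: k = 0.25 + 0.228
Step 4: k = 0.478 W/(m*K)

0.478


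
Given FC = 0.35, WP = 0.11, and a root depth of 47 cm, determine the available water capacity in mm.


Step 1: Available water = (FC - WP) * depth * 10
Step 2: AW = (0.35 - 0.11) * 47 * 10
Step 3: AW = 0.24 * 47 * 10
Step 4: AW = 112.8 mm

112.8


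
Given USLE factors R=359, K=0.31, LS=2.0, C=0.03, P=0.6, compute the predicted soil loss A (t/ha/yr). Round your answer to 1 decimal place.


Step 1: A = R * K * LS * C * P
Step 2: R * K = 359 * 0.31 = 111.29
Step 3: (R*K) * LS = 111.29 * 2.0 = 222.58
Step 4: * C * P = 222.58 * 0.03 * 0.6 = 4.0
Step 5: A = 4.0 t/(ha*yr)

4.0


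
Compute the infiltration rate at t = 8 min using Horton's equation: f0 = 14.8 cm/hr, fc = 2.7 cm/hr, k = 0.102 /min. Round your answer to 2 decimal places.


Step 1: f = fc + (f0 - fc) * exp(-k * t)
Step 2: exp(-0.102 * 8) = 0.442197
Step 3: f = 2.7 + (14.8 - 2.7) * 0.442197
Step 4: f = 2.7 + 12.1 * 0.442197
Step 5: f = 8.05 cm/hr

8.05


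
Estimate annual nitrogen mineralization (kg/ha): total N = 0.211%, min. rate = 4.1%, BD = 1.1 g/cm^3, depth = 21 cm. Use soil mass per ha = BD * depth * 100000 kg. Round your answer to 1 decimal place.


Step 1: Soil mass per ha = BD * depth * 100000 = 1.1 * 21 * 100000 = 2310000 kg
Step 2: Total N pool = soil mass * N%/100 = 2310000 * 0.211/100 = 4874.1 kg/ha
Step 3: N mineralized = N pool * rate%/100 = 4874.1 * 4.1/100 = 199.8 kg/ha/yr

199.8


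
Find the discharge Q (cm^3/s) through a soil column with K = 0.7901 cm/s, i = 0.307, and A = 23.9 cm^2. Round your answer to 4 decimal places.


Step 1: Apply Darcy's law: Q = K * i * A
Step 2: Q = 0.7901 * 0.307 * 23.9
Step 3: Q = 5.7972 cm^3/s

5.7972


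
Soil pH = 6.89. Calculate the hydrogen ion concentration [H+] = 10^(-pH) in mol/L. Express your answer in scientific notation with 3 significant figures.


Step 1: [H+] = 10^(-pH)
Step 2: [H+] = 10^(-6.89)
Step 3: [H+] = 1.29e-07 mol/L

1.29e-07


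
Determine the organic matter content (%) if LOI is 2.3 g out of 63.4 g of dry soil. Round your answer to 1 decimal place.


Step 1: OM% = 100 * LOI / sample mass
Step 2: OM = 100 * 2.3 / 63.4
Step 3: OM = 3.6%

3.6


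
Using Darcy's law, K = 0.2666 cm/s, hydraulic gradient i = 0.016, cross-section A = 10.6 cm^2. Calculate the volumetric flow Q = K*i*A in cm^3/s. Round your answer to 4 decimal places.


Step 1: Apply Darcy's law: Q = K * i * A
Step 2: Q = 0.2666 * 0.016 * 10.6
Step 3: Q = 0.0452 cm^3/s

0.0452


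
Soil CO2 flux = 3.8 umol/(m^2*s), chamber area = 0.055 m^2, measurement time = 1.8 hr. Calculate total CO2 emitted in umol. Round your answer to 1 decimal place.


Step 1: Convert time to seconds: 1.8 hr * 3600 = 6480.0 s
Step 2: Total = flux * area * time_s
Step 3: Total = 3.8 * 0.055 * 6480.0
Step 4: Total = 1354.3 umol

1354.3


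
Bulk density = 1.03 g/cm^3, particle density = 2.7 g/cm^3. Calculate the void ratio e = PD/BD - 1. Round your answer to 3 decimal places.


Step 1: e = PD / BD - 1
Step 2: e = 2.7 / 1.03 - 1
Step 3: e = 2.62136 - 1
Step 4: e = 1.621

1.621


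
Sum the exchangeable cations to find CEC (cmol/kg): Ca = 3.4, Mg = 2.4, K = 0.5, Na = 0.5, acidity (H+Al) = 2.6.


Step 1: CEC = Ca + Mg + K + Na + (H+Al)
Step 2: CEC = 3.4 + 2.4 + 0.5 + 0.5 + 2.6
Step 3: CEC = 9.4 cmol/kg

9.4


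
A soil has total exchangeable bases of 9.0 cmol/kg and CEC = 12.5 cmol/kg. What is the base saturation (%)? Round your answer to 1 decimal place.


Step 1: BS = 100 * (sum of bases) / CEC
Step 2: BS = 100 * 9.0 / 12.5
Step 3: BS = 72.0%

72.0


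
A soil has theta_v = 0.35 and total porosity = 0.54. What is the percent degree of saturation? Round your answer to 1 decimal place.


Step 1: S = 100 * theta_v / n
Step 2: S = 100 * 0.35 / 0.54
Step 3: S = 64.8%

64.8


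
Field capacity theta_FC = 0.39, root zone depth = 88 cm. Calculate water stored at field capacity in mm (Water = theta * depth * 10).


Step 1: Water (mm) = theta_FC * depth (cm) * 10
Step 2: Water = 0.39 * 88 * 10
Step 3: Water = 343.2 mm

343.2


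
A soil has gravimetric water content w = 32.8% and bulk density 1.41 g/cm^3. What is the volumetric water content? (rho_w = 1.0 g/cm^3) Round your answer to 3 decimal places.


Step 1: theta = (w / 100) * BD / rho_w
Step 2: theta = (32.8 / 100) * 1.41 / 1.0
Step 3: theta = 0.328 * 1.41
Step 4: theta = 0.462

0.462


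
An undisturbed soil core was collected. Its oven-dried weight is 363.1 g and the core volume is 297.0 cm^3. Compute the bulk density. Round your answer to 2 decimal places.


Step 1: Identify the formula: BD = dry mass / volume
Step 2: Substitute values: BD = 363.1 / 297.0
Step 3: BD = 1.22 g/cm^3

1.22


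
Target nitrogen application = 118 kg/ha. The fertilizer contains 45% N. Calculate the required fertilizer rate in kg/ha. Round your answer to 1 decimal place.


Step 1: Fertilizer rate = target N / (N content / 100)
Step 2: Rate = 118 / (45 / 100)
Step 3: Rate = 118 / 0.45
Step 4: Rate = 262.2 kg/ha

262.2


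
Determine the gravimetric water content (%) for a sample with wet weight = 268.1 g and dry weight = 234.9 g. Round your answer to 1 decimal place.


Step 1: Water mass = wet - dry = 268.1 - 234.9 = 33.2 g
Step 2: w = 100 * water mass / dry mass
Step 3: w = 100 * 33.2 / 234.9 = 14.1%

14.1


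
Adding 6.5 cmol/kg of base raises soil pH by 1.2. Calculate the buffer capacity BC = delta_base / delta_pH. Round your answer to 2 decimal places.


Step 1: BC = change in base / change in pH
Step 2: BC = 6.5 / 1.2
Step 3: BC = 5.42 cmol/(kg*pH unit)

5.42


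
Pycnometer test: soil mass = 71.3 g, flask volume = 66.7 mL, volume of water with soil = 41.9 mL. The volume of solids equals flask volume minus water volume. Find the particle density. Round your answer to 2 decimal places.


Step 1: Volume of solids = flask volume - water volume with soil
Step 2: V_solids = 66.7 - 41.9 = 24.8 mL
Step 3: Particle density = mass / V_solids = 71.3 / 24.8 = 2.88 g/cm^3

2.88


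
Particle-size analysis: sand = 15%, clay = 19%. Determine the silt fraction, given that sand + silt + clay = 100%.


Step 1: sand + silt + clay = 100%
Step 2: silt = 100 - sand - clay
Step 3: silt = 100 - 15 - 19
Step 4: silt = 66%

66


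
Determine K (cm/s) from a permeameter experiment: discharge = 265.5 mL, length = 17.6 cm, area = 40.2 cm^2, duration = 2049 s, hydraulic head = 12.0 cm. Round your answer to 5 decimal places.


Step 1: K = Q * L / (A * t * h)
Step 2: Numerator = 265.5 * 17.6 = 4672.8
Step 3: Denominator = 40.2 * 2049 * 12.0 = 988437.6
Step 4: K = 4672.8 / 988437.6 = 0.00473 cm/s

0.00473


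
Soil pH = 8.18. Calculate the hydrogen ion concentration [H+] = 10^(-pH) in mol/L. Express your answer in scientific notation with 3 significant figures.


Step 1: [H+] = 10^(-pH)
Step 2: [H+] = 10^(-8.18)
Step 3: [H+] = 6.61e-09 mol/L

6.61e-09


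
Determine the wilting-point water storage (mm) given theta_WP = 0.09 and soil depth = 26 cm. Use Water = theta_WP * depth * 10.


Step 1: Water (mm) = theta_WP * depth * 10
Step 2: Water = 0.09 * 26 * 10
Step 3: Water = 23.4 mm

23.4


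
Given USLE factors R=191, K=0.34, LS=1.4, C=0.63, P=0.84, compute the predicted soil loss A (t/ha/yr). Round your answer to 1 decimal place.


Step 1: A = R * K * LS * C * P
Step 2: R * K = 191 * 0.34 = 64.94
Step 3: (R*K) * LS = 64.94 * 1.4 = 90.916
Step 4: * C * P = 90.916 * 0.63 * 0.84 = 48.1
Step 5: A = 48.1 t/(ha*yr)

48.1


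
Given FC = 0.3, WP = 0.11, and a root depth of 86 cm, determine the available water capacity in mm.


Step 1: Available water = (FC - WP) * depth * 10
Step 2: AW = (0.3 - 0.11) * 86 * 10
Step 3: AW = 0.19 * 86 * 10
Step 4: AW = 163.4 mm

163.4


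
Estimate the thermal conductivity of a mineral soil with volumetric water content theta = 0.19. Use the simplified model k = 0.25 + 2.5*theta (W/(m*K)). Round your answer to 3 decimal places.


Step 1: k = 0.25 + 2.5 * theta
Step 2: k = 0.25 + 2.5 * 0.19
Step 3: k = 0.25 + 0.475
Step 4: k = 0.725 W/(m*K)

0.725


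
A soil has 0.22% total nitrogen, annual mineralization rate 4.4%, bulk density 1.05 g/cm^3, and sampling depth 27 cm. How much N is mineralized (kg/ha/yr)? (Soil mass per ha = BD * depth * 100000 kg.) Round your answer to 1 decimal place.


Step 1: Soil mass per ha = BD * depth * 100000 = 1.05 * 27 * 100000 = 2835000 kg
Step 2: Total N pool = soil mass * N%/100 = 2835000 * 0.22/100 = 6237.0 kg/ha
Step 3: N mineralized = N pool * rate%/100 = 6237.0 * 4.4/100 = 274.4 kg/ha/yr

274.4


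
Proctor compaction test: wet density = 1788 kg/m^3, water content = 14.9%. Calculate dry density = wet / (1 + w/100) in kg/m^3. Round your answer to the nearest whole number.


Step 1: Dry density = wet density / (1 + w/100)
Step 2: Dry density = 1788 / (1 + 14.9/100)
Step 3: Dry density = 1788 / 1.149
Step 4: Dry density = 1556 kg/m^3

1556


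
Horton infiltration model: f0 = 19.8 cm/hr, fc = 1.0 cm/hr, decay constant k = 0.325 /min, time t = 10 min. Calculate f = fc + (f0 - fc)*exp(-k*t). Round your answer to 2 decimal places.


Step 1: f = fc + (f0 - fc) * exp(-k * t)
Step 2: exp(-0.325 * 10) = 0.038774
Step 3: f = 1.0 + (19.8 - 1.0) * 0.038774
Step 4: f = 1.0 + 18.8 * 0.038774
Step 5: f = 1.73 cm/hr

1.73


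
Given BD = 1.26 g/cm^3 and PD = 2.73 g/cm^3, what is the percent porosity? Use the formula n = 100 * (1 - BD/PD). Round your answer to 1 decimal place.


Step 1: Formula: n = 100 * (1 - BD / PD)
Step 2: n = 100 * (1 - 1.26 / 2.73)
Step 3: n = 100 * (1 - 0.46154)
Step 4: n = 53.8%

53.8


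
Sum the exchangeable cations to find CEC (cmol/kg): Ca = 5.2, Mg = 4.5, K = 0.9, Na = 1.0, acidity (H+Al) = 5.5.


Step 1: CEC = Ca + Mg + K + Na + (H+Al)
Step 2: CEC = 5.2 + 4.5 + 0.9 + 1.0 + 5.5
Step 3: CEC = 17.1 cmol/kg

17.1


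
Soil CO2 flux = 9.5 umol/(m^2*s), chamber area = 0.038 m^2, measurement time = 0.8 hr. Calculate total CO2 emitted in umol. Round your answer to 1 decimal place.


Step 1: Convert time to seconds: 0.8 hr * 3600 = 2880.0 s
Step 2: Total = flux * area * time_s
Step 3: Total = 9.5 * 0.038 * 2880.0
Step 4: Total = 1039.7 umol

1039.7


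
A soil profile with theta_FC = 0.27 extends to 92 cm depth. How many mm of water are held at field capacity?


Step 1: Water (mm) = theta_FC * depth (cm) * 10
Step 2: Water = 0.27 * 92 * 10
Step 3: Water = 248.4 mm

248.4


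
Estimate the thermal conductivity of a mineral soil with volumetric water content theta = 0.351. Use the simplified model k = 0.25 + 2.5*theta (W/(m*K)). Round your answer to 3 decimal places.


Step 1: k = 0.25 + 2.5 * theta
Step 2: k = 0.25 + 2.5 * 0.351
Step 3: k = 0.25 + 0.878
Step 4: k = 1.128 W/(m*K)

1.128


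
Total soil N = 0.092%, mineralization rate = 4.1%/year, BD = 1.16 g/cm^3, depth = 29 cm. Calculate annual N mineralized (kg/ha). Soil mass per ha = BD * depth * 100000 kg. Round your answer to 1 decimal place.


Step 1: Soil mass per ha = BD * depth * 100000 = 1.16 * 29 * 100000 = 3364000 kg
Step 2: Total N pool = soil mass * N%/100 = 3364000 * 0.092/100 = 3094.88 kg/ha
Step 3: N mineralized = N pool * rate%/100 = 3094.88 * 4.1/100 = 126.9 kg/ha/yr

126.9


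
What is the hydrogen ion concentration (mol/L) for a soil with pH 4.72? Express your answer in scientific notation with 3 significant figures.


Step 1: [H+] = 10^(-pH)
Step 2: [H+] = 10^(-4.72)
Step 3: [H+] = 1.91e-05 mol/L

1.91e-05


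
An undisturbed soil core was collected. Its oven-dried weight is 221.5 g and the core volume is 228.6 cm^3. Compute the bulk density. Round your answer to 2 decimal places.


Step 1: Identify the formula: BD = dry mass / volume
Step 2: Substitute values: BD = 221.5 / 228.6
Step 3: BD = 0.97 g/cm^3

0.97


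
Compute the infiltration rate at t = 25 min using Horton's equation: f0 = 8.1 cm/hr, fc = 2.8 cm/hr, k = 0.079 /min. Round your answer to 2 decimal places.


Step 1: f = fc + (f0 - fc) * exp(-k * t)
Step 2: exp(-0.079 * 25) = 0.138761
Step 3: f = 2.8 + (8.1 - 2.8) * 0.138761
Step 4: f = 2.8 + 5.3 * 0.138761
Step 5: f = 3.54 cm/hr

3.54


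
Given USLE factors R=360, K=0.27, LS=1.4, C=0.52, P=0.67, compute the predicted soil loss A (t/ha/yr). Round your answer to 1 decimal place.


Step 1: A = R * K * LS * C * P
Step 2: R * K = 360 * 0.27 = 97.2
Step 3: (R*K) * LS = 97.2 * 1.4 = 136.08
Step 4: * C * P = 136.08 * 0.52 * 0.67 = 47.4
Step 5: A = 47.4 t/(ha*yr)

47.4


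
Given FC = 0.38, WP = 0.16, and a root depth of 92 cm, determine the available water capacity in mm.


Step 1: Available water = (FC - WP) * depth * 10
Step 2: AW = (0.38 - 0.16) * 92 * 10
Step 3: AW = 0.22 * 92 * 10
Step 4: AW = 202.4 mm

202.4


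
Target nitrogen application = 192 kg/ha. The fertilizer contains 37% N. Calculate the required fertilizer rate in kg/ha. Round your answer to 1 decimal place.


Step 1: Fertilizer rate = target N / (N content / 100)
Step 2: Rate = 192 / (37 / 100)
Step 3: Rate = 192 / 0.37
Step 4: Rate = 518.9 kg/ha

518.9


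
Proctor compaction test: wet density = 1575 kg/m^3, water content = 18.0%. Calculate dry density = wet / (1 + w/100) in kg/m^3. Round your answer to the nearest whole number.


Step 1: Dry density = wet density / (1 + w/100)
Step 2: Dry density = 1575 / (1 + 18.0/100)
Step 3: Dry density = 1575 / 1.18
Step 4: Dry density = 1335 kg/m^3

1335


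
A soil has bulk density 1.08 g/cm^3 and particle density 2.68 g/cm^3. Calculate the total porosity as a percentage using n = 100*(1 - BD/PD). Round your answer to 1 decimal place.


Step 1: Formula: n = 100 * (1 - BD / PD)
Step 2: n = 100 * (1 - 1.08 / 2.68)
Step 3: n = 100 * (1 - 0.40299)
Step 4: n = 59.7%

59.7


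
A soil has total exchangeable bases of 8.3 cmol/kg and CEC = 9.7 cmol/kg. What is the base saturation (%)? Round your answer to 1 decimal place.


Step 1: BS = 100 * (sum of bases) / CEC
Step 2: BS = 100 * 8.3 / 9.7
Step 3: BS = 85.6%

85.6


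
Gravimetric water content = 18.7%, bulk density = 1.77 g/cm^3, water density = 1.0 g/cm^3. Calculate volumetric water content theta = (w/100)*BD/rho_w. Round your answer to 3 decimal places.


Step 1: theta = (w / 100) * BD / rho_w
Step 2: theta = (18.7 / 100) * 1.77 / 1.0
Step 3: theta = 0.187 * 1.77
Step 4: theta = 0.331

0.331


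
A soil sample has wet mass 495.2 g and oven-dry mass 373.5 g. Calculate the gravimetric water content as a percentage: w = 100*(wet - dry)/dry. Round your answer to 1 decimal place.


Step 1: Water mass = wet - dry = 495.2 - 373.5 = 121.7 g
Step 2: w = 100 * water mass / dry mass
Step 3: w = 100 * 121.7 / 373.5 = 32.6%

32.6


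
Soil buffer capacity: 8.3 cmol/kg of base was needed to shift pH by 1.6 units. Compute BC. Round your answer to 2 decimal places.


Step 1: BC = change in base / change in pH
Step 2: BC = 8.3 / 1.6
Step 3: BC = 5.19 cmol/(kg*pH unit)

5.19


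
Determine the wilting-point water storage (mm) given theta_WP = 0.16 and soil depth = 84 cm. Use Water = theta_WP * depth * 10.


Step 1: Water (mm) = theta_WP * depth * 10
Step 2: Water = 0.16 * 84 * 10
Step 3: Water = 134.4 mm

134.4


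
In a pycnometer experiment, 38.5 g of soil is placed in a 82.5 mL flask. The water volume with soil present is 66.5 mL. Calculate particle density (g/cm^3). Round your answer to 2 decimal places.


Step 1: Volume of solids = flask volume - water volume with soil
Step 2: V_solids = 82.5 - 66.5 = 16.0 mL
Step 3: Particle density = mass / V_solids = 38.5 / 16.0 = 2.41 g/cm^3

2.41


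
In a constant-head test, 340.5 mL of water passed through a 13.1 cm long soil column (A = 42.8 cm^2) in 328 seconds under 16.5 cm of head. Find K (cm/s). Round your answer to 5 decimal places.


Step 1: K = Q * L / (A * t * h)
Step 2: Numerator = 340.5 * 13.1 = 4460.55
Step 3: Denominator = 42.8 * 328 * 16.5 = 231633.6
Step 4: K = 4460.55 / 231633.6 = 0.01926 cm/s

0.01926


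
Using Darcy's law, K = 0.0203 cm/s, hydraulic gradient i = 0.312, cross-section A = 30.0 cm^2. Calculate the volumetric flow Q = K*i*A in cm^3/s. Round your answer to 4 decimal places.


Step 1: Apply Darcy's law: Q = K * i * A
Step 2: Q = 0.0203 * 0.312 * 30.0
Step 3: Q = 0.19 cm^3/s

0.19


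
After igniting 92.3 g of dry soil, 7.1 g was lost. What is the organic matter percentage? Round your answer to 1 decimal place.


Step 1: OM% = 100 * LOI / sample mass
Step 2: OM = 100 * 7.1 / 92.3
Step 3: OM = 7.7%

7.7


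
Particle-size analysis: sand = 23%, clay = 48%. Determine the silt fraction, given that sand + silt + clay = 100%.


Step 1: sand + silt + clay = 100%
Step 2: silt = 100 - sand - clay
Step 3: silt = 100 - 23 - 48
Step 4: silt = 29%

29


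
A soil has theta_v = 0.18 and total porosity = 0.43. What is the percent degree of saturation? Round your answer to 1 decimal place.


Step 1: S = 100 * theta_v / n
Step 2: S = 100 * 0.18 / 0.43
Step 3: S = 41.9%

41.9


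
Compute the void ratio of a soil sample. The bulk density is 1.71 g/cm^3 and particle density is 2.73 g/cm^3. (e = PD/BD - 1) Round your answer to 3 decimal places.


Step 1: e = PD / BD - 1
Step 2: e = 2.73 / 1.71 - 1
Step 3: e = 1.59649 - 1
Step 4: e = 0.596

0.596


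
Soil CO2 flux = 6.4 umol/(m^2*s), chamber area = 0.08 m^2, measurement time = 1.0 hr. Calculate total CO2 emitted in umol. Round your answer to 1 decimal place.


Step 1: Convert time to seconds: 1.0 hr * 3600 = 3600.0 s
Step 2: Total = flux * area * time_s
Step 3: Total = 6.4 * 0.08 * 3600.0
Step 4: Total = 1843.2 umol

1843.2


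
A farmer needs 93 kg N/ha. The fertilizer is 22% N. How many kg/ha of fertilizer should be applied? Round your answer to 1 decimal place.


Step 1: Fertilizer rate = target N / (N content / 100)
Step 2: Rate = 93 / (22 / 100)
Step 3: Rate = 93 / 0.22
Step 4: Rate = 422.7 kg/ha

422.7


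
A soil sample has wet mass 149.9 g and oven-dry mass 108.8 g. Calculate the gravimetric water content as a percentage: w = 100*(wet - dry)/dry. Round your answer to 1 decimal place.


Step 1: Water mass = wet - dry = 149.9 - 108.8 = 41.1 g
Step 2: w = 100 * water mass / dry mass
Step 3: w = 100 * 41.1 / 108.8 = 37.8%

37.8


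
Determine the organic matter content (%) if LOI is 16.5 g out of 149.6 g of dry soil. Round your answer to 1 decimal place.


Step 1: OM% = 100 * LOI / sample mass
Step 2: OM = 100 * 16.5 / 149.6
Step 3: OM = 11.0%

11.0


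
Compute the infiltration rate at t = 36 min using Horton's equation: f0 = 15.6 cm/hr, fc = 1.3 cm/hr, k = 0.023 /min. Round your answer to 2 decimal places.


Step 1: f = fc + (f0 - fc) * exp(-k * t)
Step 2: exp(-0.023 * 36) = 0.436922
Step 3: f = 1.3 + (15.6 - 1.3) * 0.436922
Step 4: f = 1.3 + 14.3 * 0.436922
Step 5: f = 7.55 cm/hr

7.55


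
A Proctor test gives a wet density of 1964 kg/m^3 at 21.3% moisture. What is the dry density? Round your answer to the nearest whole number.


Step 1: Dry density = wet density / (1 + w/100)
Step 2: Dry density = 1964 / (1 + 21.3/100)
Step 3: Dry density = 1964 / 1.213
Step 4: Dry density = 1619 kg/m^3

1619


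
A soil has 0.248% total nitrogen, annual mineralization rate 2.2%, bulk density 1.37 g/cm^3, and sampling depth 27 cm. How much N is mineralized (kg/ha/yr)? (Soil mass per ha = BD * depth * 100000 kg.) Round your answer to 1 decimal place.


Step 1: Soil mass per ha = BD * depth * 100000 = 1.37 * 27 * 100000 = 3699000 kg
Step 2: Total N pool = soil mass * N%/100 = 3699000 * 0.248/100 = 9173.52 kg/ha
Step 3: N mineralized = N pool * rate%/100 = 9173.52 * 2.2/100 = 201.8 kg/ha/yr

201.8


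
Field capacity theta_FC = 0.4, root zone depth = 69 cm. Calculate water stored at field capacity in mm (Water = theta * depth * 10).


Step 1: Water (mm) = theta_FC * depth (cm) * 10
Step 2: Water = 0.4 * 69 * 10
Step 3: Water = 276.0 mm

276.0


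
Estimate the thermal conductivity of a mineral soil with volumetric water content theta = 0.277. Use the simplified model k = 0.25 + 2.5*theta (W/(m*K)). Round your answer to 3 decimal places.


Step 1: k = 0.25 + 2.5 * theta
Step 2: k = 0.25 + 2.5 * 0.277
Step 3: k = 0.25 + 0.693
Step 4: k = 0.943 W/(m*K)

0.943


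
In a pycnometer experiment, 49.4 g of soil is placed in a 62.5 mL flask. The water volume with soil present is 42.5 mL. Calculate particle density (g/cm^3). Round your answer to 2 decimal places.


Step 1: Volume of solids = flask volume - water volume with soil
Step 2: V_solids = 62.5 - 42.5 = 20.0 mL
Step 3: Particle density = mass / V_solids = 49.4 / 20.0 = 2.47 g/cm^3

2.47


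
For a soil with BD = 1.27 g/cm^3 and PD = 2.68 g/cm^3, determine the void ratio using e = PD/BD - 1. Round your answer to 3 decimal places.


Step 1: e = PD / BD - 1
Step 2: e = 2.68 / 1.27 - 1
Step 3: e = 2.11024 - 1
Step 4: e = 1.11

1.11


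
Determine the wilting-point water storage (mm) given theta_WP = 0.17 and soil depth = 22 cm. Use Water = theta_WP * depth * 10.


Step 1: Water (mm) = theta_WP * depth * 10
Step 2: Water = 0.17 * 22 * 10
Step 3: Water = 37.4 mm

37.4


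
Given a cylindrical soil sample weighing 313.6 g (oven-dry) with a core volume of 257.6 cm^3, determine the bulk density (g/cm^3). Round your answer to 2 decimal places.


Step 1: Identify the formula: BD = dry mass / volume
Step 2: Substitute values: BD = 313.6 / 257.6
Step 3: BD = 1.22 g/cm^3

1.22


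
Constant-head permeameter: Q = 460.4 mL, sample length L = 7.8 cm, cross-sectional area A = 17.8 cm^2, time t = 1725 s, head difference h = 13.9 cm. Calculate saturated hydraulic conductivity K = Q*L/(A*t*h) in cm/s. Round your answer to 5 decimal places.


Step 1: K = Q * L / (A * t * h)
Step 2: Numerator = 460.4 * 7.8 = 3591.12
Step 3: Denominator = 17.8 * 1725 * 13.9 = 426799.5
Step 4: K = 3591.12 / 426799.5 = 0.00841 cm/s

0.00841


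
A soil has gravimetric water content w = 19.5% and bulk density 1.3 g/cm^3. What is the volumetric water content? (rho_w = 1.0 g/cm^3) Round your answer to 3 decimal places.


Step 1: theta = (w / 100) * BD / rho_w
Step 2: theta = (19.5 / 100) * 1.3 / 1.0
Step 3: theta = 0.195 * 1.3
Step 4: theta = 0.254

0.254


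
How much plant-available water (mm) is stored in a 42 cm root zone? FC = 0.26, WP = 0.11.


Step 1: Available water = (FC - WP) * depth * 10
Step 2: AW = (0.26 - 0.11) * 42 * 10
Step 3: AW = 0.15 * 42 * 10
Step 4: AW = 63.0 mm

63.0


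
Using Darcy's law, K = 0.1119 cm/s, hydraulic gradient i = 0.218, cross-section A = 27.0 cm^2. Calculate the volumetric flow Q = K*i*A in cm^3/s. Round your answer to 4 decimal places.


Step 1: Apply Darcy's law: Q = K * i * A
Step 2: Q = 0.1119 * 0.218 * 27.0
Step 3: Q = 0.6586 cm^3/s

0.6586


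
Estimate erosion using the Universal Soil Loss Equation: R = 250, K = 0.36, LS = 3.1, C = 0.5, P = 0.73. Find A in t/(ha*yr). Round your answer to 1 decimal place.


Step 1: A = R * K * LS * C * P
Step 2: R * K = 250 * 0.36 = 90.0
Step 3: (R*K) * LS = 90.0 * 3.1 = 279.0
Step 4: * C * P = 279.0 * 0.5 * 0.73 = 101.8
Step 5: A = 101.8 t/(ha*yr)

101.8


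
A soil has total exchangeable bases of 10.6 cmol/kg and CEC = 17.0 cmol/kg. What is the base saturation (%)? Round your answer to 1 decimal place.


Step 1: BS = 100 * (sum of bases) / CEC
Step 2: BS = 100 * 10.6 / 17.0
Step 3: BS = 62.4%

62.4


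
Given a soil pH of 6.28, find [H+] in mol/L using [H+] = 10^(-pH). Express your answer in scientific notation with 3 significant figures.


Step 1: [H+] = 10^(-pH)
Step 2: [H+] = 10^(-6.28)
Step 3: [H+] = 5.25e-07 mol/L

5.25e-07


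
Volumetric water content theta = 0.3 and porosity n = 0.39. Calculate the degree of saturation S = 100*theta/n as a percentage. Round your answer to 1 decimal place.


Step 1: S = 100 * theta_v / n
Step 2: S = 100 * 0.3 / 0.39
Step 3: S = 76.9%

76.9


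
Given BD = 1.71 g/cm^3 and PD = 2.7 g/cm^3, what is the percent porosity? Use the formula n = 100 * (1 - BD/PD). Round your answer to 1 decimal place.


Step 1: Formula: n = 100 * (1 - BD / PD)
Step 2: n = 100 * (1 - 1.71 / 2.7)
Step 3: n = 100 * (1 - 0.63333)
Step 4: n = 36.7%

36.7


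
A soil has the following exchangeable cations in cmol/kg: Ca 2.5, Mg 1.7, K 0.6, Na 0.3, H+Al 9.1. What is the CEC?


Step 1: CEC = Ca + Mg + K + Na + (H+Al)
Step 2: CEC = 2.5 + 1.7 + 0.6 + 0.3 + 9.1
Step 3: CEC = 14.2 cmol/kg

14.2


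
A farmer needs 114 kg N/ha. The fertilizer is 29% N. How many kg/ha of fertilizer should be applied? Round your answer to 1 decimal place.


Step 1: Fertilizer rate = target N / (N content / 100)
Step 2: Rate = 114 / (29 / 100)
Step 3: Rate = 114 / 0.29
Step 4: Rate = 393.1 kg/ha

393.1


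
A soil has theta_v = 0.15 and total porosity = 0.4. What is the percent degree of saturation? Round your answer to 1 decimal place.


Step 1: S = 100 * theta_v / n
Step 2: S = 100 * 0.15 / 0.4
Step 3: S = 37.5%

37.5


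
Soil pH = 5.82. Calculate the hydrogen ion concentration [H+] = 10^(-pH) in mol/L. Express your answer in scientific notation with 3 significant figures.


Step 1: [H+] = 10^(-pH)
Step 2: [H+] = 10^(-5.82)
Step 3: [H+] = 1.51e-06 mol/L

1.51e-06


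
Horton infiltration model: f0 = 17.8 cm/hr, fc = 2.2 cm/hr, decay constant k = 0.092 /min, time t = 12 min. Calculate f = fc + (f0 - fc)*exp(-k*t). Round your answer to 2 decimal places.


Step 1: f = fc + (f0 - fc) * exp(-k * t)
Step 2: exp(-0.092 * 12) = 0.331542
Step 3: f = 2.2 + (17.8 - 2.2) * 0.331542
Step 4: f = 2.2 + 15.6 * 0.331542
Step 5: f = 7.37 cm/hr

7.37


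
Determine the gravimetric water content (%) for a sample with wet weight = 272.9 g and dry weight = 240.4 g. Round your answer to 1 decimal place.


Step 1: Water mass = wet - dry = 272.9 - 240.4 = 32.5 g
Step 2: w = 100 * water mass / dry mass
Step 3: w = 100 * 32.5 / 240.4 = 13.5%

13.5


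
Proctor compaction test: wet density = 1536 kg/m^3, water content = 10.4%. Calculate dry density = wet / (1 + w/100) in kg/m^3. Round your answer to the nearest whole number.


Step 1: Dry density = wet density / (1 + w/100)
Step 2: Dry density = 1536 / (1 + 10.4/100)
Step 3: Dry density = 1536 / 1.104
Step 4: Dry density = 1391 kg/m^3

1391


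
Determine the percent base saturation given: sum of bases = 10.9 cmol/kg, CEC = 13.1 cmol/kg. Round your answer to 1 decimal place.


Step 1: BS = 100 * (sum of bases) / CEC
Step 2: BS = 100 * 10.9 / 13.1
Step 3: BS = 83.2%

83.2


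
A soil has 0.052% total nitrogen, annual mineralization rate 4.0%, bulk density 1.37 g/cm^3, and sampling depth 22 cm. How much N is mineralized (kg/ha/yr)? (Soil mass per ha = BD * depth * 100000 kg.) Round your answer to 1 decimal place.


Step 1: Soil mass per ha = BD * depth * 100000 = 1.37 * 22 * 100000 = 3014000 kg
Step 2: Total N pool = soil mass * N%/100 = 3014000 * 0.052/100 = 1567.28 kg/ha
Step 3: N mineralized = N pool * rate%/100 = 1567.28 * 4.0/100 = 62.7 kg/ha/yr

62.7


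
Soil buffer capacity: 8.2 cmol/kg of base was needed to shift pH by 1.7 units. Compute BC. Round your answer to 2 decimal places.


Step 1: BC = change in base / change in pH
Step 2: BC = 8.2 / 1.7
Step 3: BC = 4.82 cmol/(kg*pH unit)

4.82
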